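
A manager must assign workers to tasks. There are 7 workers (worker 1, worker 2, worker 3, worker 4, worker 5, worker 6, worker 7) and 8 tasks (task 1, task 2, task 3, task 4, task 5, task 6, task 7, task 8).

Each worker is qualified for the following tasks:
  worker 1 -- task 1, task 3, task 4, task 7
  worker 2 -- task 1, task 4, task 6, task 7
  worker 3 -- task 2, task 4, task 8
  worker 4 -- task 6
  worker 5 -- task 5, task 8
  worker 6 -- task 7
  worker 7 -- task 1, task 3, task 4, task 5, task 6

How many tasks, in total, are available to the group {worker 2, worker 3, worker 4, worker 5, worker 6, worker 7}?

The union of neighbours of {worker 2, worker 3, worker 4, worker 5, worker 6, worker 7} is {task 1, task 2, task 3, task 4, task 5, task 6, task 7, task 8}, which has 8 elements.
Since |N(S)| = 8 ≥ |S| = 6, Hall's condition holds for this subset.

8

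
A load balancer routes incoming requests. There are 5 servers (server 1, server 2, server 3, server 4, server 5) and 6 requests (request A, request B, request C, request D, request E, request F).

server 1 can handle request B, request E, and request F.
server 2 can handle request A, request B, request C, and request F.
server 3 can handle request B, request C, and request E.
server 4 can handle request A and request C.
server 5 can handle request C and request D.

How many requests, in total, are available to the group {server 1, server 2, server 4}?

The union of neighbours of {server 1, server 2, server 4} is {request A, request B, request C, request E, request F}, which has 5 elements.
Since |N(S)| = 5 ≥ |S| = 3, Hall's condition holds for this subset.

5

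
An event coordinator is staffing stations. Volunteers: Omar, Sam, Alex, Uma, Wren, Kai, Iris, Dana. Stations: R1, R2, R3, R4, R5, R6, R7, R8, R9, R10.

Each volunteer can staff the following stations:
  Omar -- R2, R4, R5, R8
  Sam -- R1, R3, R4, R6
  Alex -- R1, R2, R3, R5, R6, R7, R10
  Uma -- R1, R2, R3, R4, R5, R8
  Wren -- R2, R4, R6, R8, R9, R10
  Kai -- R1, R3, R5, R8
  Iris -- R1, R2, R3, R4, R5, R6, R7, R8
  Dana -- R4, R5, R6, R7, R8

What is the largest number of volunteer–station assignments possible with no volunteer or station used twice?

8

For example, pair Omar→R8, Sam→R1, Alex→R2, Uma→R4, Wren→R9, Kai→R5, Iris→R3, Dana→R6.
All 8 volunteers are matched, so no larger matching exists.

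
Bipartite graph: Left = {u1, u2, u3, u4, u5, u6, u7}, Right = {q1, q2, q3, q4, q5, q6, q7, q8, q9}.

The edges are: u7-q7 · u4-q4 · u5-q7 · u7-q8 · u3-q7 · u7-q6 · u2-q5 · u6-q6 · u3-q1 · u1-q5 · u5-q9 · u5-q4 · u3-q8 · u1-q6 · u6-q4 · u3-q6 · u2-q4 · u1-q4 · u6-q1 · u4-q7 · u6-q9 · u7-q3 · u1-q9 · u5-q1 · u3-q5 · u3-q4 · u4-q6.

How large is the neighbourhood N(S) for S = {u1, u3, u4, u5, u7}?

The union of neighbours of {u1, u3, u4, u5, u7} is {q1, q3, q4, q5, q6, q7, q8, q9}, which has 8 elements.
Since |N(S)| = 8 ≥ |S| = 5, Hall's condition holds for this subset.

8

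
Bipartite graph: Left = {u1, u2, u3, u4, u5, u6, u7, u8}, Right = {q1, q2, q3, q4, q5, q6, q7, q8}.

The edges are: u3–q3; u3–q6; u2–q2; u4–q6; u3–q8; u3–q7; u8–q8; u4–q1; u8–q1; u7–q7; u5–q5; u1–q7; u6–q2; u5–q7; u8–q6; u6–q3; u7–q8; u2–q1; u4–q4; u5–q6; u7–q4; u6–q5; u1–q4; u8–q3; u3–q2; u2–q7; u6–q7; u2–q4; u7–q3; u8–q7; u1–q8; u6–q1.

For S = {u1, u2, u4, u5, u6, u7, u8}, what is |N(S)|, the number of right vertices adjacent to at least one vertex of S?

The union of neighbours of {u1, u2, u4, u5, u6, u7, u8} is {q1, q2, q3, q4, q5, q6, q7, q8}, which has 8 elements.
Since |N(S)| = 8 ≥ |S| = 7, Hall's condition holds for this subset.

8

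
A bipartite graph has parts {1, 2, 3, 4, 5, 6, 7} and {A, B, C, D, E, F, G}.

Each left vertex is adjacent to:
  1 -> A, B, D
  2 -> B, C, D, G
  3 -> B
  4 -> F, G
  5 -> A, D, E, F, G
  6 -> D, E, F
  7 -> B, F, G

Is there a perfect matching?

Yes

One maximum matching: 1–D, 2–C, 3–B, 4–G, 5–A, 6–E, 7–F.
Every left vertex is matched, so this is a perfect matching.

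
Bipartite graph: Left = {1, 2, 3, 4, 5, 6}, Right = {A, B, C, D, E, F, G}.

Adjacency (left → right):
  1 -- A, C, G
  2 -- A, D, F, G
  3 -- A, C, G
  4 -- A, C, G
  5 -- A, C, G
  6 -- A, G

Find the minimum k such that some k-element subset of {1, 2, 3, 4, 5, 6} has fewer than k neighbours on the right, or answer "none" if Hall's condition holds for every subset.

4

Take S = {1, 3, 4, 5}. Its neighbourhood is {A, C, G}, so |N(S)| = 3 < |S| = 4.
Every subset of size less than 4 has at least as many neighbours as members, so 4 is the minimum.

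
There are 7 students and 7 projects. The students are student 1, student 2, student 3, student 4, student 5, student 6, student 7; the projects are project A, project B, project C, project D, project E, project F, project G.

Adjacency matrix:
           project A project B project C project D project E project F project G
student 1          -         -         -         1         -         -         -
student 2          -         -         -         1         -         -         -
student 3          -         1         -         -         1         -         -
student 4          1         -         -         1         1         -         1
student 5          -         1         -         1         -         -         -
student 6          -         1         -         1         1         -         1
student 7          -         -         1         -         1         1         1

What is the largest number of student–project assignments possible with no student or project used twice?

6

A valid assignment of size 6: student 1-project D, student 3-project E, student 4-project A, student 5-project B, student 6-project G, student 7-project C.
The set {student 1, student 2} has only 1 neighbour ({project D}), so by Hall's theorem at most 6 of the 7 students can be matched.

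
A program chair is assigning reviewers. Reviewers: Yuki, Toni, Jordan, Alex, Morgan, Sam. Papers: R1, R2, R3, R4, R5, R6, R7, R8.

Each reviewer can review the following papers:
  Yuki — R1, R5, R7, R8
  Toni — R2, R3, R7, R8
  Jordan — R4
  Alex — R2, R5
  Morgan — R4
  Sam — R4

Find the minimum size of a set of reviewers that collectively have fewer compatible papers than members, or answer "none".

Take S = {Jordan, Morgan}. Its neighbourhood is {R4}, so |N(S)| = 1 < |S| = 2.
No single vertex violates Hall's condition since each has at least one neighbour, so 2 is the minimum.

2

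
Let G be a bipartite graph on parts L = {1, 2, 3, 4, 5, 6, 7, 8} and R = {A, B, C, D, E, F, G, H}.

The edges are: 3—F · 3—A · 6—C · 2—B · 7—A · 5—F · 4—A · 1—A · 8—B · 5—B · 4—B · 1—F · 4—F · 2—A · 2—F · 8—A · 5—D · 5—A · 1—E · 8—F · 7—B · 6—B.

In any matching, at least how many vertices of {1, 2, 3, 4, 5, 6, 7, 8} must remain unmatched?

2

A valid assignment of size 6: 1-E, 2-F, 3-A, 4-B, 5-D, 6-C.
The set {2, 3, 4, 7, 8} has only 3 neighbours ({A, B, F}), so by Hall's theorem at most 6 of the 8 left vertices can be matched.
That matches 6 of the 8, leaving 2 unmatched; no matching can do better.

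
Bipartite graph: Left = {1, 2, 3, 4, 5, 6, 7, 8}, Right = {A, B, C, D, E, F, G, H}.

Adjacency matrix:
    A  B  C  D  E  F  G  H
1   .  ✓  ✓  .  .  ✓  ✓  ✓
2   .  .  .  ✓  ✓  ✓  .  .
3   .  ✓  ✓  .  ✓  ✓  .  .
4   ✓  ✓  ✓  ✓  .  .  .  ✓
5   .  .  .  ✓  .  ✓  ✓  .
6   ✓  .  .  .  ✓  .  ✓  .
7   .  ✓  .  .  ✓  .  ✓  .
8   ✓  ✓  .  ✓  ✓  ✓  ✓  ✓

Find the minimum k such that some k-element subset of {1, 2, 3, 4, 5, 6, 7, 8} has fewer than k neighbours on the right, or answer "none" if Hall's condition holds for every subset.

none

A matching saturating every left vertex exists, for instance 1→H, 2→D, 3→C, 4→A, 5→F, 6→E, 7→B, 8→G.
By Hall's marriage theorem, this means |N(S)| ≥ |S| for every subset S, so no violating subset exists.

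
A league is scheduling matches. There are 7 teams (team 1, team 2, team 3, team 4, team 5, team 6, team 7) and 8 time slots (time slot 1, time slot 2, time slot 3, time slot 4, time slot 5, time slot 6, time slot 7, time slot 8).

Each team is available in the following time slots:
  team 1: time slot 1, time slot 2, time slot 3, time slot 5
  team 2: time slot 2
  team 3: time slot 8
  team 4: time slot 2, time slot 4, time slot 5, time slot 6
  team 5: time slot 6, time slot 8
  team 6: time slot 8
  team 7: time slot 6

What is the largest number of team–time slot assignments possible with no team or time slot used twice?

For example, pair team 1-time slot 3, team 2-time slot 2, team 3-time slot 8, team 4-time slot 4, team 5-time slot 6.
The set {team 3, team 5, team 6, team 7} has only 2 neighbours ({time slot 6, time slot 8}), so by Hall's theorem at most 5 of the 7 teams can be matched.

5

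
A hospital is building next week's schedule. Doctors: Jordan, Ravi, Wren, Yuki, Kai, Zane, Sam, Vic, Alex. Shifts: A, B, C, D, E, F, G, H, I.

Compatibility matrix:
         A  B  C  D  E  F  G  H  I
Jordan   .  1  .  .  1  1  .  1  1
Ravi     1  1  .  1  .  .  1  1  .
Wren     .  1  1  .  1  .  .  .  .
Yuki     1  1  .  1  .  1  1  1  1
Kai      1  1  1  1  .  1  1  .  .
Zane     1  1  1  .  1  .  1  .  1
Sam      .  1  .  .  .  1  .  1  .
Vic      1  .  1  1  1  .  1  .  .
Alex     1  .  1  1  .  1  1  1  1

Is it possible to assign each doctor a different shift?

One maximum matching: Jordan–E, Ravi–H, Wren–C, Yuki–I, Kai–D, Zane–B, Sam–F, Vic–A, Alex–G.
All 9 doctors are covered.

Yes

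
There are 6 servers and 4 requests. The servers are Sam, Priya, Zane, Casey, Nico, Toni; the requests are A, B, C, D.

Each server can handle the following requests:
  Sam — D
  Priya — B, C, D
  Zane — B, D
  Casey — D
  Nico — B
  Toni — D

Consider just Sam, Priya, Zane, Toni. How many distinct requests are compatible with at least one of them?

The union of neighbours of {Sam, Priya, Zane, Toni} is {B, C, D}, which has 3 elements.
Since |N(S)| = 3 < |S| = 4, Hall's condition fails for this subset.

3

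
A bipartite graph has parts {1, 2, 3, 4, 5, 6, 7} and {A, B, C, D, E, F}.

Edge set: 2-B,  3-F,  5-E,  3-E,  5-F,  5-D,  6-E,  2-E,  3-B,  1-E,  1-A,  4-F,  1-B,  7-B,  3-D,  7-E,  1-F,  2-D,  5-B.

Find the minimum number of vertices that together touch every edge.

5

{1, B, D, E, F} is a vertex cover of size 5: every edge has an endpoint in this set.
No smaller cover exists because 1–A, 2–D, 3–E, 4–F, 5–B is a matching of size 5, and a cover must include an endpoint of each of these disjoint edges (König's theorem).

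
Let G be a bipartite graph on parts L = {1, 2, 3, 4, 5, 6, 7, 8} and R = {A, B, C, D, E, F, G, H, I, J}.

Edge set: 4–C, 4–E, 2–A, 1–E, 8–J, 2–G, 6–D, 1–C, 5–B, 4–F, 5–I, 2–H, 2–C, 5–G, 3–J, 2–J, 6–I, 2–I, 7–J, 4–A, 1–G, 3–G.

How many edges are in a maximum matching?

7

For example, pair 1-C, 2-A, 3-G, 4-E, 5-B, 6-D, 7-J.
The set {7, 8} has only 1 neighbour ({J}), so by Hall's theorem at most 7 of the 8 left vertices can be matched.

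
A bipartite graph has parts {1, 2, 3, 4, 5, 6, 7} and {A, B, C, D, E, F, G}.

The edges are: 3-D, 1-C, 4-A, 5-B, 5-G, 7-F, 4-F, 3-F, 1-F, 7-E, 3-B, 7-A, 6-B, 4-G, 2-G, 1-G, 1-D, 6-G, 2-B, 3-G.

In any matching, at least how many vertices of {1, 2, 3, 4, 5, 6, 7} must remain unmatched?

1

A valid assignment of size 6: 1–C, 2–G, 3–F, 4–A, 5–B, 7–E.
The set {2, 5, 6} has only 2 neighbours ({B, G}), so by Hall's theorem at most 6 of the 7 left vertices can be matched.
That matches 6 of the 7, leaving 1 unmatched; no matching can do better.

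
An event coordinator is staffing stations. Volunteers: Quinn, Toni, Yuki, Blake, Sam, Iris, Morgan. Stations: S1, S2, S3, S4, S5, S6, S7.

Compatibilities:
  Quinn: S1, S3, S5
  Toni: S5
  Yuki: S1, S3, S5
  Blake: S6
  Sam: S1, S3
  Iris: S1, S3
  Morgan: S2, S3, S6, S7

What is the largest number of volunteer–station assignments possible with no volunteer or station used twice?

5

One maximum matching: Quinn→S1, Toni→S5, Yuki→S3, Blake→S6, Morgan→S2.
The set {Quinn, Toni, Yuki, Sam, Iris} has only 3 neighbours ({S1, S3, S5}), so by Hall's theorem at most 5 of the 7 volunteers can be matched.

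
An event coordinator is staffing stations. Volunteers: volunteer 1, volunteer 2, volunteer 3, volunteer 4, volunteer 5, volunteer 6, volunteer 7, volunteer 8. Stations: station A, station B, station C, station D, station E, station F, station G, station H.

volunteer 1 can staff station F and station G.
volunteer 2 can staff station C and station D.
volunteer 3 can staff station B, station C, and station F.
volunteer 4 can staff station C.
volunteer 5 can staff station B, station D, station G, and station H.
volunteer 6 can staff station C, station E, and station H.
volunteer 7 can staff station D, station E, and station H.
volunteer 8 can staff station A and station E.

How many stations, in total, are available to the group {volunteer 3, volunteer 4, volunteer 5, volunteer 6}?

The union of neighbours of {volunteer 3, volunteer 4, volunteer 5, volunteer 6} is {station B, station C, station D, station E, station F, station G, station H}, which has 7 elements.
Since |N(S)| = 7 ≥ |S| = 4, Hall's condition holds for this subset.

7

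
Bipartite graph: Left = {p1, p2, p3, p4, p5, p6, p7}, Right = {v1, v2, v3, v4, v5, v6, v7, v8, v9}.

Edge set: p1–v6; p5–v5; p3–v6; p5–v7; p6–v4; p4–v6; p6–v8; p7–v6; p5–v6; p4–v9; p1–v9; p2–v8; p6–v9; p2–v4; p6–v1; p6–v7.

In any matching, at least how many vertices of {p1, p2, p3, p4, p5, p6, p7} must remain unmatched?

One maximum matching: p1–v9, p2–v4, p3–v6, p5–v7, p6–v8.
The set {p1, p3, p4, p7} has only 2 neighbours ({v6, v9}), so by Hall's theorem at most 5 of the 7 left vertices can be matched.
That matches 5 of the 7, leaving 2 unmatched; no matching can do better.

2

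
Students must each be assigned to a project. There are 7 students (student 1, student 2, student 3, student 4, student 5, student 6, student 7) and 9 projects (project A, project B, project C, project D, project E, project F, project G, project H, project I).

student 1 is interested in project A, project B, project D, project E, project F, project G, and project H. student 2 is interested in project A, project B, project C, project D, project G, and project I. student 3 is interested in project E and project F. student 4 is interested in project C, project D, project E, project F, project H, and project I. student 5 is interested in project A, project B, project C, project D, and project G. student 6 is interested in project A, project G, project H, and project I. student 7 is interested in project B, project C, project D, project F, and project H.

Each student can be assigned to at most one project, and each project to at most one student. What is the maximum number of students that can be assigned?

7

For example, pair student 1–project G, student 2–project I, student 3–project E, student 4–project F, student 5–project C, student 6–project A, student 7–project H.
All 7 students are matched, so no larger matching exists.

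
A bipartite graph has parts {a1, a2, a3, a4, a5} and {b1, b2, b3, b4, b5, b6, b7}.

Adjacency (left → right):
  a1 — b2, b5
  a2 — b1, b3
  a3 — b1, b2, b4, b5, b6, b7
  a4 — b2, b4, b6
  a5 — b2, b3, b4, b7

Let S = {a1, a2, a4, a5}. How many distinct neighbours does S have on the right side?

7

The union of neighbours of {a1, a2, a4, a5} is {b1, b2, b3, b4, b5, b6, b7}, which has 7 elements.
Since |N(S)| = 7 ≥ |S| = 4, Hall's condition holds for this subset.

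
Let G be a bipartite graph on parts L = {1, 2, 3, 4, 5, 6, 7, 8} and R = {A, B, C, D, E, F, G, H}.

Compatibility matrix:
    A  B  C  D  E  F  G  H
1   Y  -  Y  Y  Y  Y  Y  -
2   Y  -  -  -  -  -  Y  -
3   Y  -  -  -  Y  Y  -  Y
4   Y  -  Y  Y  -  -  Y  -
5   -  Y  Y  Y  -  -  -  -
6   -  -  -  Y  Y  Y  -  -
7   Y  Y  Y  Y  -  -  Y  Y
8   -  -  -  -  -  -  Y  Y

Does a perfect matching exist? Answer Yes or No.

For example, pair 1-F, 2-A, 3-E, 4-C, 5-B, 6-D, 7-H, 8-G.
Every left vertex is matched, so this is a perfect matching.

Yes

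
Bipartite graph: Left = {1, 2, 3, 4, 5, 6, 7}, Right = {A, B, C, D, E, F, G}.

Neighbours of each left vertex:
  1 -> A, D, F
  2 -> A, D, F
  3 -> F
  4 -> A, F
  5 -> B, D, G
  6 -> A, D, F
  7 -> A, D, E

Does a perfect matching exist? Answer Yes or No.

The set {1, 2, 3, 4, 6} has only 3 neighbours ({A, D, F}), so by Hall's theorem at most 5 of the 7 left vertices can be matched.
Hence no matching covers every left vertex.

No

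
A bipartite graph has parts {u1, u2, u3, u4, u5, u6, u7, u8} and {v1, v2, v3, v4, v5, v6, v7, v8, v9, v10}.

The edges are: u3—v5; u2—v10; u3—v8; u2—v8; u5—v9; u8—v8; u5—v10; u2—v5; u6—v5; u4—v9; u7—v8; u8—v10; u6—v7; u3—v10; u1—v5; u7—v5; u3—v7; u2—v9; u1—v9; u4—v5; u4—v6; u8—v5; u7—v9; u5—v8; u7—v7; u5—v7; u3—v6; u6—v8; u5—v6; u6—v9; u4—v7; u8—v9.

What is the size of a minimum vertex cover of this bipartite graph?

6

A maximum matching has 6 edges (e.g. u1–v5, u2–v8, u3–v10, u4–v6, u5–v9, u6–v7).
By König's theorem the minimum vertex cover has the same size. One such cover is {v5, v6, v7, v8, v9, v10}.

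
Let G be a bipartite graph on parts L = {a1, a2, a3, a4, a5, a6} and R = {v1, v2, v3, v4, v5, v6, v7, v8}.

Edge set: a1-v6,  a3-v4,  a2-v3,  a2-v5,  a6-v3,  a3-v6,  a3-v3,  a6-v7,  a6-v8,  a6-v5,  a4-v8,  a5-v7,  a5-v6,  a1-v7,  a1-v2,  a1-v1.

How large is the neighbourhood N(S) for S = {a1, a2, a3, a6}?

The union of neighbours of {a1, a2, a3, a6} is {v1, v2, v3, v4, v5, v6, v7, v8}, which has 8 elements.
Since |N(S)| = 8 ≥ |S| = 4, Hall's condition holds for this subset.

8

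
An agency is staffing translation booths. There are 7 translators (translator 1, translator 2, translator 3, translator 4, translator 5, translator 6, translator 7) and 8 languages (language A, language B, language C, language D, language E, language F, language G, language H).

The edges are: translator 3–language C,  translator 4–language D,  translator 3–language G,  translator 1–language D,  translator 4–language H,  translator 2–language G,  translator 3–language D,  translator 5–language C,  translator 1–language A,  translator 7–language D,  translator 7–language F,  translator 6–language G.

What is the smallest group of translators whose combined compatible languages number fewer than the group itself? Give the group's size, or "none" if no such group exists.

2

Take S = {translator 2, translator 6}. Its neighbourhood is {language G}, so |N(S)| = 1 < |S| = 2.
No single vertex violates Hall's condition since each has at least one neighbour, so 2 is the minimum.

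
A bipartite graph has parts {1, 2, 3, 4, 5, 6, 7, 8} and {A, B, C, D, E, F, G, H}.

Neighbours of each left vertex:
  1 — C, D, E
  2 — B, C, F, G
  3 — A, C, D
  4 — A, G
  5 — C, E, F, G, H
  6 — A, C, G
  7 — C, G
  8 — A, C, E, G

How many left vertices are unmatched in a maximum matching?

A valid assignment of size 7: 1–E, 2–B, 3–D, 4–A, 5–H, 6–G, 7–C.
The set {1, 3, 4, 6, 7, 8} has only 5 neighbours ({A, C, D, E, G}), so by Hall's theorem at most 7 of the 8 left vertices can be matched.
That matches 7 of the 8, leaving 1 unmatched; no matching can do better.

1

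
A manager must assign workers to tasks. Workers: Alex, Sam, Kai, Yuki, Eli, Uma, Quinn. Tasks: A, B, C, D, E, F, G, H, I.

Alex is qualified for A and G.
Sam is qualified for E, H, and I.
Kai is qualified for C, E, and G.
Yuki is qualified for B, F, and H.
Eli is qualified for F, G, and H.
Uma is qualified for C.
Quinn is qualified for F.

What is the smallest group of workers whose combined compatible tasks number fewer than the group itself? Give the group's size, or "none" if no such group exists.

A matching saturating every worker exists, for instance Alex→A, Sam→H, Kai→E, Yuki→B, Eli→G, Uma→C, Quinn→F.
By Hall's marriage theorem, this means |N(S)| ≥ |S| for every subset S, so no violating subset exists.

none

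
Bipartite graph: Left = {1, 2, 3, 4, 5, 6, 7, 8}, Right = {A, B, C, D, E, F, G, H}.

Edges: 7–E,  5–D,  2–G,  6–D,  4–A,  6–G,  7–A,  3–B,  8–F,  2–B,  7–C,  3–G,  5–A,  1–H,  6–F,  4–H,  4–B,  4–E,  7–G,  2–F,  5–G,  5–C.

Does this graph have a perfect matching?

For example, pair 1–H, 2–B, 3–G, 4–E, 5–A, 6–D, 7–C, 8–F.
Every left vertex is matched, so this is a perfect matching.

Yes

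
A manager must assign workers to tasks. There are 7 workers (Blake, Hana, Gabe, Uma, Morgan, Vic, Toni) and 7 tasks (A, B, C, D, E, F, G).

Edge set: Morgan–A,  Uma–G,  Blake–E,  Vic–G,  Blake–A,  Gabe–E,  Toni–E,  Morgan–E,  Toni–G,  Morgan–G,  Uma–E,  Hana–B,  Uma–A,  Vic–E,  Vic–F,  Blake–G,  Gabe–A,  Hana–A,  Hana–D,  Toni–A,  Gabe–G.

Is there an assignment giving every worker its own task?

The set {Blake, Gabe, Uma, Morgan, Toni} has only 3 neighbours ({A, E, G}), so by Hall's theorem at most 5 of the 7 workers can be matched.
Hence no matching covers every worker.

No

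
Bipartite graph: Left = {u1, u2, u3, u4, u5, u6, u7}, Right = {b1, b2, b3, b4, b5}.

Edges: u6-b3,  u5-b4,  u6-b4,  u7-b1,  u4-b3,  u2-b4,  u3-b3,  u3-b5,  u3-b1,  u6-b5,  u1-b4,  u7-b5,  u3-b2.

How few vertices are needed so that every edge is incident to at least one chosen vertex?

5

A maximum matching has 5 edges (e.g. u1–b4, u3–b2, u4–b3, u6–b5, u7–b1).
By König's theorem the minimum vertex cover has the same size. One such cover is {u3, u4, u6, u7, b4}.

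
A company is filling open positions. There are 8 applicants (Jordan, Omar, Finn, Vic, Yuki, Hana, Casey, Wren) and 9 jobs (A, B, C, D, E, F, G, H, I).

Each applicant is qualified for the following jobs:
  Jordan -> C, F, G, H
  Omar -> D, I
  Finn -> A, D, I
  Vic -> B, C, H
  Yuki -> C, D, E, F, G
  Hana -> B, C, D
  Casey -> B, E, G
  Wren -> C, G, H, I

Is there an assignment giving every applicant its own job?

Yes

For example, pair Jordan–F, Omar–D, Finn–I, Vic–H, Yuki–G, Hana–B, Casey–E, Wren–C.
All 8 applicants are covered.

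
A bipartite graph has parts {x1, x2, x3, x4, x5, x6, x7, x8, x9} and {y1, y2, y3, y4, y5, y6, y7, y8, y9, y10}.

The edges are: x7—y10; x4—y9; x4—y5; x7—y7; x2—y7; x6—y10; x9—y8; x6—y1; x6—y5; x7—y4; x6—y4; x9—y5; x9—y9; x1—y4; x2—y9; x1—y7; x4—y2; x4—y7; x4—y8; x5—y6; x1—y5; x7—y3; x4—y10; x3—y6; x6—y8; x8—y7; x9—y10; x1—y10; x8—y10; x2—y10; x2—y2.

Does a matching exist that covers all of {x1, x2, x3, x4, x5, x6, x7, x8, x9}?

No

The set {x3, x5} has only 1 neighbour ({y6}), so by Hall's theorem at most 8 of the 9 left vertices can be matched.
Hence no matching covers every left vertex.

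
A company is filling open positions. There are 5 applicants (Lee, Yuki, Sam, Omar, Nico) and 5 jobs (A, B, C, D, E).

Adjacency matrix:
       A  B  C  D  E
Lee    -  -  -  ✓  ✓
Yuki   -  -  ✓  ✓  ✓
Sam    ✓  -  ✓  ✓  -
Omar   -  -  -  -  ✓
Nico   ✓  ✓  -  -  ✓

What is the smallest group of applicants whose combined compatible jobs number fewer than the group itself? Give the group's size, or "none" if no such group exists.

A matching saturating every applicant exists, for instance Lee→D, Yuki→C, Sam→A, Omar→E, Nico→B.
By Hall's marriage theorem, this means |N(S)| ≥ |S| for every subset S, so no violating subset exists.

none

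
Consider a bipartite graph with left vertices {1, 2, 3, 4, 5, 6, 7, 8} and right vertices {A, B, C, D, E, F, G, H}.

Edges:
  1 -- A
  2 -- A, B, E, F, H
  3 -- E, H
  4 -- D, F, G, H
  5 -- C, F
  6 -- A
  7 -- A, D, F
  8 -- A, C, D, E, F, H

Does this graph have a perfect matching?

No

The set {1, 6} has only 1 neighbour ({A}), so by Hall's theorem at most 7 of the 8 left vertices can be matched.
Hence no matching covers every left vertex.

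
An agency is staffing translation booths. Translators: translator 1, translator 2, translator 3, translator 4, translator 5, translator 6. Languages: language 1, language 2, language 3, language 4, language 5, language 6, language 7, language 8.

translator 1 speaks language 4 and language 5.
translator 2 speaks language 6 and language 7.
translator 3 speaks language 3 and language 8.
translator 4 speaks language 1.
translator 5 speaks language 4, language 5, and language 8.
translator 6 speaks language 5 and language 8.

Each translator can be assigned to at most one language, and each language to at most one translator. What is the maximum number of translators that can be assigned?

One maximum matching: translator 1→language 5, translator 2→language 7, translator 3→language 3, translator 4→language 1, translator 5→language 4, translator 6→language 8.
This saturates every translator, so 6 is the maximum.

6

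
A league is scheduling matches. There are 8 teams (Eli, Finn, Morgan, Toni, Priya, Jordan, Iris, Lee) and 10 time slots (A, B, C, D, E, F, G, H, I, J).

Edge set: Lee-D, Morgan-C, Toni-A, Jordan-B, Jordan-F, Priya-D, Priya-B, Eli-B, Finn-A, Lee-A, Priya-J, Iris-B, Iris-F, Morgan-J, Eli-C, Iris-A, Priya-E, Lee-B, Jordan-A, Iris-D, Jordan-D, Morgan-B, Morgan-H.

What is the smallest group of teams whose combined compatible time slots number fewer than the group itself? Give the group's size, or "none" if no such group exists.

Take S = {Finn, Toni}. Its neighbourhood is {A}, so |N(S)| = 1 < |S| = 2.
No single vertex violates Hall's condition since each has at least one neighbour, so 2 is the minimum.

2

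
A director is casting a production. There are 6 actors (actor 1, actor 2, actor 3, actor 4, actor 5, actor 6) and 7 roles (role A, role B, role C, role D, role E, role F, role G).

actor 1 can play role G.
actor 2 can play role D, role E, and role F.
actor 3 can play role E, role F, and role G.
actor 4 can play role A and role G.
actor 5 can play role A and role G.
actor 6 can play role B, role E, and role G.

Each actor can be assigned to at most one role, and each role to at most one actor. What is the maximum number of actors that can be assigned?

For example, pair actor 1→role G, actor 2→role D, actor 3→role F, actor 4→role A, actor 6→role E.
The set {actor 1, actor 4, actor 5} has only 2 neighbours ({role A, role G}), so by Hall's theorem at most 5 of the 6 actors can be matched.

5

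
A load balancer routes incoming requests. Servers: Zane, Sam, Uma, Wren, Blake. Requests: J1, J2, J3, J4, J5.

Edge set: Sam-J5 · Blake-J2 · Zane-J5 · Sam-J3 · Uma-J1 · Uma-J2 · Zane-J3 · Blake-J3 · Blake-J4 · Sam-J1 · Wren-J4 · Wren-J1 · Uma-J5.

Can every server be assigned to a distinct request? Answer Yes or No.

Yes

For example, pair Zane→J5, Sam→J1, Uma→J2, Wren→J4, Blake→J3.
All 5 servers are covered.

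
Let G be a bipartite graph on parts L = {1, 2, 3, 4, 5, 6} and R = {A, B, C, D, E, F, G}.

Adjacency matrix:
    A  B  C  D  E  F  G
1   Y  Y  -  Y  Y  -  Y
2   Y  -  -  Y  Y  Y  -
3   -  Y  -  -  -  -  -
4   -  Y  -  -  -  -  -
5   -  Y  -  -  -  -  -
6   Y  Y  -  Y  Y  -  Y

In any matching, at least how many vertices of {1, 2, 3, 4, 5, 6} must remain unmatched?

For example, pair 1-A, 2-E, 3-B, 6-G.
The set {3, 4, 5} has only 1 neighbour ({B}), so by Hall's theorem at most 4 of the 6 left vertices can be matched.
That matches 4 of the 6, leaving 2 unmatched; no matching can do better.

2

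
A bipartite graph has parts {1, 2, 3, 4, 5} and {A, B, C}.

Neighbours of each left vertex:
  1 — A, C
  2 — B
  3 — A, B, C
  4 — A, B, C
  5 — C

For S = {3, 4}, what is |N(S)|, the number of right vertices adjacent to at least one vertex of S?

The union of neighbours of {3, 4} is {A, B, C}, which has 3 elements.
Since |N(S)| = 3 ≥ |S| = 2, Hall's condition holds for this subset.

3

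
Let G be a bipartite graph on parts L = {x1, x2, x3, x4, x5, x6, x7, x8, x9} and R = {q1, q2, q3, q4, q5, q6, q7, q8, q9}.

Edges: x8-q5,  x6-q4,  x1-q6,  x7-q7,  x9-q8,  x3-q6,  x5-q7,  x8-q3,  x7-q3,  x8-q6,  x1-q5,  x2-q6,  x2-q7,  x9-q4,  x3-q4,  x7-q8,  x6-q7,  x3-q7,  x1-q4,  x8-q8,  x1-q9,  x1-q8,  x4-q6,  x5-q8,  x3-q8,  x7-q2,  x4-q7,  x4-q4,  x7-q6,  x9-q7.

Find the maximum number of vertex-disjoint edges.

7

One maximum matching: x1→q9, x2→q7, x3→q6, x4→q4, x5→q8, x7→q3, x8→q5.
The set {x2, x3, x4, x5, x6, x9} has only 4 neighbours ({q4, q6, q7, q8}), so by Hall's theorem at most 7 of the 9 left vertices can be matched.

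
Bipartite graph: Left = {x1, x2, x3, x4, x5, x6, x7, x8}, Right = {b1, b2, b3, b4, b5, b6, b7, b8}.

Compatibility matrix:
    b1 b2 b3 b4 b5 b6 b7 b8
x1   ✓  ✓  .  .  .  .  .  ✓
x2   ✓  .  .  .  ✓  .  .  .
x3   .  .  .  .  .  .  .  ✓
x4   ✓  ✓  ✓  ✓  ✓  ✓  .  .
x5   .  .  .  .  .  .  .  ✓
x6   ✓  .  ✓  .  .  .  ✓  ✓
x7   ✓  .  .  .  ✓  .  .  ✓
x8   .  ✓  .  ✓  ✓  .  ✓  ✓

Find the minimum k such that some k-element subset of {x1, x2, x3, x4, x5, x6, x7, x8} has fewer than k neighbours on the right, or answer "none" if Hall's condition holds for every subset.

Take S = {x3, x5}. Its neighbourhood is {b8}, so |N(S)| = 1 < |S| = 2.
No single vertex violates Hall's condition since each has at least one neighbour, so 2 is the minimum.

2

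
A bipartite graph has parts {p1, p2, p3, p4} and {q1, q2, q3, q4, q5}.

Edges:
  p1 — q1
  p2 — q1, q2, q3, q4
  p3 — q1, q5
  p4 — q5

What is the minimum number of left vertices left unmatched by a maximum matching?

A valid assignment of size 3: p1→q1, p2→q2, p3→q5.
The set {p1, p3, p4} has only 2 neighbours ({q1, q5}), so by Hall's theorem at most 3 of the 4 left vertices can be matched.
That matches 3 of the 4, leaving 1 unmatched; no matching can do better.

1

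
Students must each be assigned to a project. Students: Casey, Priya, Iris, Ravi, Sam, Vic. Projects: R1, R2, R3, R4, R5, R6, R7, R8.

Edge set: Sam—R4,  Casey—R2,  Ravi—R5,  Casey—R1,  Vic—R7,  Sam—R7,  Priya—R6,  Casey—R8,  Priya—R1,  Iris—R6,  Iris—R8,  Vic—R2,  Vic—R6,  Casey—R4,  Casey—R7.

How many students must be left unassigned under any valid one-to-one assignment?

One maximum matching: Casey→R2, Priya→R6, Iris→R8, Ravi→R5, Sam→R4, Vic→R7.
This saturates every student, so 6 is the maximum.
That matches 6 of the 6, leaving 0 unmatched; no matching can do better.

0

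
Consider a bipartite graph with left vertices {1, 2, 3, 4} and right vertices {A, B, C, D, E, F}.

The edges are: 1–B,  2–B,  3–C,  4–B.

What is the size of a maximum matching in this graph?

A valid assignment of size 2: 1-B, 3-C.
The set {1, 2, 4} has only 1 neighbour ({B}), so by Hall's theorem at most 2 of the 4 left vertices can be matched.

2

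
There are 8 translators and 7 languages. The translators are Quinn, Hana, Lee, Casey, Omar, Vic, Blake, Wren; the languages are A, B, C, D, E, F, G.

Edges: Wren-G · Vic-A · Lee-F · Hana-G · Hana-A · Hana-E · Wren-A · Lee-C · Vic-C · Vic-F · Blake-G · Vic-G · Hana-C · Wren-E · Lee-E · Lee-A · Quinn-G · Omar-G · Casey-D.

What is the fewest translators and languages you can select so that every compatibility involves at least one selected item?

6

{Hana, Lee, Casey, Vic, Wren, G} is a vertex cover of size 6: every edge has an endpoint in this set.
No smaller cover exists because Quinn–G, Hana–A, Lee–C, Casey–D, Vic–F, Wren–E is a matching of size 6, and a cover must include an endpoint of each of these disjoint edges (König's theorem).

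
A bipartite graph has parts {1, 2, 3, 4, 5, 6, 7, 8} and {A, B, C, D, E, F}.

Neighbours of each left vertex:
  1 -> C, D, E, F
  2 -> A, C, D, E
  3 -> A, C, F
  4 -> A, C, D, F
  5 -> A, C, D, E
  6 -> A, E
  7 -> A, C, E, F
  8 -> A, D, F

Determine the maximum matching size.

A valid assignment of size 5: 1–C, 2–A, 3–F, 4–D, 5–E.
The set {1, 2, 3, 4, 5, 6, 7, 8} has only 5 neighbours ({A, C, D, E, F}), so by Hall's theorem at most 5 of the 8 left vertices can be matched.

5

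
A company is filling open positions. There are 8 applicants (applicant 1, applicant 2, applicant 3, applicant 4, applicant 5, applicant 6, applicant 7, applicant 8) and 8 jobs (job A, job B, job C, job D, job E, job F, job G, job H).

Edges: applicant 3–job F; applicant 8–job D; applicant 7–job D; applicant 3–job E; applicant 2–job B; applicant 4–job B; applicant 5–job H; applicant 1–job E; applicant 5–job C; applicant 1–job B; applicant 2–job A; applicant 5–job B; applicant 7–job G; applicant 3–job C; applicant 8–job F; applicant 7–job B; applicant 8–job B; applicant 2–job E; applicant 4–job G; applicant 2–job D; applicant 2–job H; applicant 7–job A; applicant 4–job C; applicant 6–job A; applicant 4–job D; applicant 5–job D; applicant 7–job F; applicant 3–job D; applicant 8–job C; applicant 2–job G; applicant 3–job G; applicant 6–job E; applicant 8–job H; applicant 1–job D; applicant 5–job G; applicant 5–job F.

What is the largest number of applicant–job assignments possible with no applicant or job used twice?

8

One maximum matching: applicant 1-job E, applicant 2-job B, applicant 3-job C, applicant 4-job G, applicant 5-job H, applicant 6-job A, applicant 7-job D, applicant 8-job F.
This saturates every applicant, so 8 is the maximum.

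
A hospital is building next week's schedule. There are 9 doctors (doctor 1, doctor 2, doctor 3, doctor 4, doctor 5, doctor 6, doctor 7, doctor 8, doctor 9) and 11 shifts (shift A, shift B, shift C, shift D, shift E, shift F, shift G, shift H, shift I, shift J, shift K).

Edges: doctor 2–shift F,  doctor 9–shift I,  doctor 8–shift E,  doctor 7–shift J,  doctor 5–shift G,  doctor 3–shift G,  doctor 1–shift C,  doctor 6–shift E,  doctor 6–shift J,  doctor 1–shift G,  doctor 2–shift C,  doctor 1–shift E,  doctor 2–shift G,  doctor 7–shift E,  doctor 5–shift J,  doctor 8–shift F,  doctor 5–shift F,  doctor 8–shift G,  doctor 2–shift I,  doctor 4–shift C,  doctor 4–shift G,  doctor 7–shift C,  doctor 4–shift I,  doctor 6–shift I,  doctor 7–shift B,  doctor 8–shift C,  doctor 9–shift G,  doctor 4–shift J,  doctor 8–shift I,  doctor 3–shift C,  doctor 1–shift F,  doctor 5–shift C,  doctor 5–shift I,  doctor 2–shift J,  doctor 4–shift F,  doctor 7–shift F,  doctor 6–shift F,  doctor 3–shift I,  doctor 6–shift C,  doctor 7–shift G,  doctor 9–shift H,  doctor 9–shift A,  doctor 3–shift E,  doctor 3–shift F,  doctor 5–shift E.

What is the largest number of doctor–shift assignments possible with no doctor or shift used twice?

For example, pair doctor 1–shift E, doctor 2–shift I, doctor 3–shift C, doctor 4–shift G, doctor 5–shift F, doctor 6–shift J, doctor 7–shift B, doctor 9–shift H.
The set {doctor 1, doctor 2, doctor 3, doctor 4, doctor 5, doctor 6, doctor 8} has only 6 neighbours ({shift C, shift E, shift F, shift G, shift I, shift J}), so by Hall's theorem at most 8 of the 9 doctors can be matched.

8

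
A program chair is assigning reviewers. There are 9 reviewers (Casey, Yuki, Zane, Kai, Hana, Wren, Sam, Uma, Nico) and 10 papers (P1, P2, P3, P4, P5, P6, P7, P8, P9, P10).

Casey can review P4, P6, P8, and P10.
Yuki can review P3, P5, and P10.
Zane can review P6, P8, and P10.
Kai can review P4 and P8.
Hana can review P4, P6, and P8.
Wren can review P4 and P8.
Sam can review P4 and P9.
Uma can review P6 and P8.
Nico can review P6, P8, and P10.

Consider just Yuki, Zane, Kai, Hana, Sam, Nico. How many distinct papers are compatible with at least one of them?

The union of neighbours of {Yuki, Zane, Kai, Hana, Sam, Nico} is {P3, P4, P5, P6, P8, P9, P10}, which has 7 elements.
Since |N(S)| = 7 ≥ |S| = 6, Hall's condition holds for this subset.

7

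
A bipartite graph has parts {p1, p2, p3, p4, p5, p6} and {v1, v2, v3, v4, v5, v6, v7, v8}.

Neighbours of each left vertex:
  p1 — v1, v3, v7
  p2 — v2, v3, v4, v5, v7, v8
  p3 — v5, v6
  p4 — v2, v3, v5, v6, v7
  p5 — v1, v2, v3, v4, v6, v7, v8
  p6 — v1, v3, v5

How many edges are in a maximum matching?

For example, pair p1–v7, p2–v8, p3–v6, p4–v2, p5–v3, p6–v1.
This saturates every left vertex, so 6 is the maximum.

6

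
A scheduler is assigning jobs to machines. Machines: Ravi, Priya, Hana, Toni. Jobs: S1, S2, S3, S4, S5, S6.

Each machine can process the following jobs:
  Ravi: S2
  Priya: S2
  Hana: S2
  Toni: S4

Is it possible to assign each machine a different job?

The set {Ravi, Priya, Hana} has only 1 neighbour ({S2}), so by Hall's theorem at most 2 of the 4 machines can be matched.
Hence no matching covers every machine.

No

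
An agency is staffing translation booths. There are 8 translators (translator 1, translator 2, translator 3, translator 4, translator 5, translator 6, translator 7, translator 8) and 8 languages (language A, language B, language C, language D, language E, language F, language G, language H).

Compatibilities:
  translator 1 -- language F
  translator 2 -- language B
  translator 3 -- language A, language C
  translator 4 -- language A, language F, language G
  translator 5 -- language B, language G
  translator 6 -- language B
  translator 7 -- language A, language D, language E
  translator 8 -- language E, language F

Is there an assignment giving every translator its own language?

No

The set {translator 2, translator 6} has only 1 neighbour ({language B}), so by Hall's theorem at most 7 of the 8 translators can be matched.
Hence no matching covers every translator.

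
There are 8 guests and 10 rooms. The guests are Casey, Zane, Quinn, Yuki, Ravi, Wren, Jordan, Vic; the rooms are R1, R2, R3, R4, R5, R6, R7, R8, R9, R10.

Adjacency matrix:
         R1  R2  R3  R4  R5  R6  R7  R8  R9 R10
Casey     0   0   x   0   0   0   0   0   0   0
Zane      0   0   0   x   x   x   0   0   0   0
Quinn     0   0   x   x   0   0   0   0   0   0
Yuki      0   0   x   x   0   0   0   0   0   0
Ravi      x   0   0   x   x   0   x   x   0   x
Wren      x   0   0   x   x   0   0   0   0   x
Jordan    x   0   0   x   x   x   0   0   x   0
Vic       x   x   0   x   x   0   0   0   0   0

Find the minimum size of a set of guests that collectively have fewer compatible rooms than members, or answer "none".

3

Take S = {Casey, Quinn, Yuki}. Its neighbourhood is {R3, R4}, so |N(S)| = 2 < |S| = 3.
Every subset of size less than 3 has at least as many neighbours as members, so 3 is the minimum.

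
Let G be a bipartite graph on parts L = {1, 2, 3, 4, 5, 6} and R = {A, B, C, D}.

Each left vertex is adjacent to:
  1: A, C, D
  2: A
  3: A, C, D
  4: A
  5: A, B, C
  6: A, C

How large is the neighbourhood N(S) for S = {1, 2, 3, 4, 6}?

The union of neighbours of {1, 2, 3, 4, 6} is {A, C, D}, which has 3 elements.
Since |N(S)| = 3 < |S| = 5, Hall's condition fails for this subset.

3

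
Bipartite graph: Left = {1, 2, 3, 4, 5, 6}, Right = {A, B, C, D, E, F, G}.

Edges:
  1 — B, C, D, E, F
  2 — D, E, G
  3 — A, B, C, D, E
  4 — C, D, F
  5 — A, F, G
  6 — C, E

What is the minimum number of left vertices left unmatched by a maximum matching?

0

A valid assignment of size 6: 1-B, 2-D, 3-A, 4-C, 5-F, 6-E.
This saturates every left vertex, so 6 is the maximum.
That matches 6 of the 6, leaving 0 unmatched; no matching can do better.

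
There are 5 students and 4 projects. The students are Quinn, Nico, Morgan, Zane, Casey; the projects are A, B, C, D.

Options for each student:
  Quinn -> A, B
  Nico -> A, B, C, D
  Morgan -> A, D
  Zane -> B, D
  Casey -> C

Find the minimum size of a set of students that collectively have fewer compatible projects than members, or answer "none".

5

Take S = {Quinn, Nico, Morgan, Zane, Casey}. Its neighbourhood is {A, B, C, D}, so |N(S)| = 4 < |S| = 5.
Every subset of size less than 5 has at least as many neighbours as members, so 5 is the minimum.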